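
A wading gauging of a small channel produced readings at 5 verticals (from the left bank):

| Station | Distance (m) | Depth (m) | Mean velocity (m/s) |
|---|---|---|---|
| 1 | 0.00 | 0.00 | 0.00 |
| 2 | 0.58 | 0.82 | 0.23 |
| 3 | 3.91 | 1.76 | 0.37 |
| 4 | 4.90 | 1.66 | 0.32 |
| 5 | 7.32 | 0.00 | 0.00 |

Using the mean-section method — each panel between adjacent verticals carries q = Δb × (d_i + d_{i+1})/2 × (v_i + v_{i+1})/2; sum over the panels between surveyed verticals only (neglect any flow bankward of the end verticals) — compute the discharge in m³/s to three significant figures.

2.22 m³/s

Panel 1-2: Δb = 0.58 m, d̄ = (0.00+0.82)/2 = 0.41, v̄ = (0.00+0.23)/2 = 0.115 → q = 0.58×0.41×0.115 = 0.02735 m³/s
Panel 2-3: Δb = 3.33 m, d̄ = (0.82+1.76)/2 = 1.29, v̄ = (0.23+0.37)/2 = 0.3 → q = 3.33×1.29×0.3 = 1.289 m³/s
Panel 3-4: Δb = 0.99 m, d̄ = (1.76+1.66)/2 = 1.71, v̄ = (0.37+0.32)/2 = 0.345 → q = 0.99×1.71×0.345 = 0.5841 m³/s
Panel 4-5: Δb = 2.42 m, d̄ = (1.66+0.00)/2 = 0.83, v̄ = (0.32+0.00)/2 = 0.16 → q = 2.42×0.83×0.16 = 0.3214 m³/s
Q = Σ q = 2.221 m³/s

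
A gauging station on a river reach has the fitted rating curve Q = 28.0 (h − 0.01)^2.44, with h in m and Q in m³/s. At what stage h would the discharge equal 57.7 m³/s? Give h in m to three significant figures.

h − h₀ = (Q/C)^(1/b) = (57.7/28.0)^(1/2.44) = 1.345 m
h = 0.01 + 1.345 = 1.355 m

1.35 m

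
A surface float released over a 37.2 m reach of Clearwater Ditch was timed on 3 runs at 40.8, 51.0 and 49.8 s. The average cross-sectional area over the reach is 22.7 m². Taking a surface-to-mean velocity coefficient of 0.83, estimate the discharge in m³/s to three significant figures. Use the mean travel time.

t̄ = (40.8 + 51.0 + 49.8) / 3 = 47.2 s
v_surface = L / t̄ = 37.2 / 47.2 = 0.7881 m/s
v_mean = 0.83 × 0.7881 = 0.6542 m/s
Q = A × v_mean = 22.7 × 0.6542 = 14.85 m³/s

14.8 m³/s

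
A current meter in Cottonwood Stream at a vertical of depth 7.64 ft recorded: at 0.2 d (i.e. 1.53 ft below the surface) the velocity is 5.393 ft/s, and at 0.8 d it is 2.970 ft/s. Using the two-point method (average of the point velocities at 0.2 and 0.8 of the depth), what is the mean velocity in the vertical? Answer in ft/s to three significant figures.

4.18 ft/s

v̄ = (5.393 + 2.970) / 2 = 4.182 ft/s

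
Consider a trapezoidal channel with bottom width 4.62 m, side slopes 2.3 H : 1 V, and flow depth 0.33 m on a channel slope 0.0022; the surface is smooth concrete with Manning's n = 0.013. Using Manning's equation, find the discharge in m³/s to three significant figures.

2.76 m³/s

A = (b + z·y)·y = (4.62 + 2.3×0.33)×0.33 = 1.775 m²
P = b + 2y√(1+z²) = 4.62 + 2×0.33×√(1+2.3²) = 6.275 m
R = A/P = 1.775/6.275 = 0.2829 m
Q = (1/n)·A·R^(2/3)·S^(1/2) = (1/0.013) × 1.775 × 0.2829^(2/3) × 0.0022^(1/2) = 2.760 m³/s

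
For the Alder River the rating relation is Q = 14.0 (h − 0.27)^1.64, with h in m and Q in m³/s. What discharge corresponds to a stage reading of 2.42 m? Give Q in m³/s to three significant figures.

49.1 m³/s

Q = 14.0 × (2.42 − 0.27)^1.64 = 14.0 × 2.15^1.64 = 49.13 m³/s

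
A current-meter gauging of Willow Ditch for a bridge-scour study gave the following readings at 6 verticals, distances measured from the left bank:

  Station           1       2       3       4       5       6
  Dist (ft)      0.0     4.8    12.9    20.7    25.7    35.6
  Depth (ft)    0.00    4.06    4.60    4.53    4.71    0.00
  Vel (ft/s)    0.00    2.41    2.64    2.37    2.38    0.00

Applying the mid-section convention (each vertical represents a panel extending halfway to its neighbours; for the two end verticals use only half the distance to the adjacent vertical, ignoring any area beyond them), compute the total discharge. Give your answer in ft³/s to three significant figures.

312 ft³/s

w_2 = (12.9 − 0.0)/2 = 6.45 ft; q_2 = 2.41 × 4.06 × 6.45 = 63.11 ft³/s
w_3 = (20.7 − 4.8)/2 = 7.95 ft; q_3 = 2.64 × 4.60 × 7.95 = 96.54 ft³/s
w_4 = (25.7 − 12.9)/2 = 6.4 ft; q_4 = 2.37 × 4.53 × 6.4 = 68.71 ft³/s
w_5 = (35.6 − 20.7)/2 = 7.45 ft; q_5 = 2.38 × 4.71 × 7.45 = 83.51 ft³/s
Stations 1, 6 contribute zero (depth or velocity is 0).
Q = Σ qᵢ = 311.9 ft³/s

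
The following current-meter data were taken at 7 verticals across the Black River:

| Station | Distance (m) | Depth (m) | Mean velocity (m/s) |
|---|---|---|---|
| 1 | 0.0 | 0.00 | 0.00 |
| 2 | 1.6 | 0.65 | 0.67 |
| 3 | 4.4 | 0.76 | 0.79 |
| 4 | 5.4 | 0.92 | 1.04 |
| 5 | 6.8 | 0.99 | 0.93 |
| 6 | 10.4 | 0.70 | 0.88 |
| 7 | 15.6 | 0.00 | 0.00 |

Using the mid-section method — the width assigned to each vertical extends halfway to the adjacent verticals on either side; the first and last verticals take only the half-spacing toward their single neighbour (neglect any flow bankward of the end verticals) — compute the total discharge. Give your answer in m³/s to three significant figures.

8.26 m³/s

w_2 = (4.4 − 0.0)/2 = 2.2 m; q_2 = 0.67 × 0.65 × 2.2 = 0.9581 m³/s
w_3 = (5.4 − 1.6)/2 = 1.9 m; q_3 = 0.79 × 0.76 × 1.9 = 1.141 m³/s
w_4 = (6.8 − 4.4)/2 = 1.2 m; q_4 = 1.04 × 0.92 × 1.2 = 1.148 m³/s
w_5 = (10.4 − 5.4)/2 = 2.5 m; q_5 = 0.93 × 0.99 × 2.5 = 2.302 m³/s
w_6 = (15.6 − 6.8)/2 = 4.4 m; q_6 = 0.88 × 0.70 × 4.4 = 2.710 m³/s
Stations 1, 7 contribute zero (depth or velocity is 0).
Q = Σ qᵢ = 8.259 m³/s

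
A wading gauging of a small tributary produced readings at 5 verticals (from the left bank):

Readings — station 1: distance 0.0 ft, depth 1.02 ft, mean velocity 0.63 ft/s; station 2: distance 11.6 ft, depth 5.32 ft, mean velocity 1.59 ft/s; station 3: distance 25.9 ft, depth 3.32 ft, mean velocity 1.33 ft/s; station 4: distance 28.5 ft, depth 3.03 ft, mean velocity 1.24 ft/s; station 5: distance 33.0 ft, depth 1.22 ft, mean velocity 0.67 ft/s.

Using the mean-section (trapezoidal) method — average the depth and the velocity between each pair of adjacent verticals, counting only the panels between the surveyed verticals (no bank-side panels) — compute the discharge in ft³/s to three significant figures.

Panel 1-2: Δb = 11.6 ft, d̄ = (1.02+5.32)/2 = 3.17, v̄ = (0.63+1.59)/2 = 1.11 → q = 11.6×3.17×1.11 = 40.82 ft³/s
Panel 2-3: Δb = 14.3 ft, d̄ = (5.32+3.32)/2 = 4.32, v̄ = (1.59+1.33)/2 = 1.46 → q = 14.3×4.32×1.46 = 90.19 ft³/s
Panel 3-4: Δb = 2.6 ft, d̄ = (3.32+3.03)/2 = 3.175, v̄ = (1.33+1.24)/2 = 1.285 → q = 2.6×3.175×1.285 = 10.61 ft³/s
Panel 4-5: Δb = 4.5 ft, d̄ = (3.03+1.22)/2 = 2.125, v̄ = (1.24+0.67)/2 = 0.955 → q = 4.5×2.125×0.955 = 9.132 ft³/s
Q = Σ q = 150.7 ft³/s

151 ft³/s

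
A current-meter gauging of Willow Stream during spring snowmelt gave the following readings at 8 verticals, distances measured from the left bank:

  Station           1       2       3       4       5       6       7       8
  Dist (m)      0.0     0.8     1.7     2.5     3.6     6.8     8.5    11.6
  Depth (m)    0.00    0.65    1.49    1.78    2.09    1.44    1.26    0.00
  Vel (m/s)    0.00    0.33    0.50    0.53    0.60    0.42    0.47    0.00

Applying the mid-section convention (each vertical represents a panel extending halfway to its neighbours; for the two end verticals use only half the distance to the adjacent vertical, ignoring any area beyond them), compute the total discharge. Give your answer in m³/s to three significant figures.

w_2 = (1.7 − 0.0)/2 = 0.85 m; q_2 = 0.33 × 0.65 × 0.85 = 0.1823 m³/s
w_3 = (2.5 − 0.8)/2 = 0.85 m; q_3 = 0.50 × 1.49 × 0.85 = 0.6333 m³/s
w_4 = (3.6 − 1.7)/2 = 0.95 m; q_4 = 0.53 × 1.78 × 0.95 = 0.8962 m³/s
w_5 = (6.8 − 2.5)/2 = 2.15 m; q_5 = 0.60 × 2.09 × 2.15 = 2.696 m³/s
w_6 = (8.5 − 3.6)/2 = 2.45 m; q_6 = 0.42 × 1.44 × 2.45 = 1.482 m³/s
w_7 = (11.6 − 6.8)/2 = 2.4 m; q_7 = 0.47 × 1.26 × 2.4 = 1.421 m³/s
Stations 1, 8 contribute zero (depth or velocity is 0).
Q = Σ qᵢ = 7.311 m³/s

7.31 m³/s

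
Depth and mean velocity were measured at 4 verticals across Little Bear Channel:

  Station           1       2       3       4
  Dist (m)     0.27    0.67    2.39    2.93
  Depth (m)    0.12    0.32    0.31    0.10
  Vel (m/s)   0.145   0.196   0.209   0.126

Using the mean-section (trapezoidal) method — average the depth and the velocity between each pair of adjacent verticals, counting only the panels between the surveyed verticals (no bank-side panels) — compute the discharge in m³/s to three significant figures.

Panel 1-2: Δb = 0.4 m, d̄ = (0.12+0.32)/2 = 0.22, v̄ = (0.145+0.196)/2 = 0.1705 → q = 0.4×0.22×0.1705 = 0.01500 m³/s
Panel 2-3: Δb = 1.72 m, d̄ = (0.32+0.31)/2 = 0.315, v̄ = (0.196+0.209)/2 = 0.2025 → q = 1.72×0.315×0.2025 = 0.1097 m³/s
Panel 3-4: Δb = 0.54 m, d̄ = (0.31+0.10)/2 = 0.205, v̄ = (0.209+0.126)/2 = 0.1675 → q = 0.54×0.205×0.1675 = 0.01854 m³/s
Q = Σ q = 0.1433 m³/s

0.143 m³/s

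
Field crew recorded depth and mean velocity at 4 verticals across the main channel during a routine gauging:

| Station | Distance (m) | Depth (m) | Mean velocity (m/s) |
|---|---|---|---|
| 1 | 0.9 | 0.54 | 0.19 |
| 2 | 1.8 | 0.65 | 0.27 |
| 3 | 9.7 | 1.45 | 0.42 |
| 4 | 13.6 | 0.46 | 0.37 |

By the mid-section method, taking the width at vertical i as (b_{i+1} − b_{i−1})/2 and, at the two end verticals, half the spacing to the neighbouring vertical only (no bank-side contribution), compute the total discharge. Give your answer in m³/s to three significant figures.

4.74 m³/s

w_1 = (1.8 − 0.9)/2 = 0.45 m; q_1 = 0.19 × 0.54 × 0.45 = 0.04617 m³/s
w_2 = (9.7 − 0.9)/2 = 4.4 m; q_2 = 0.27 × 0.65 × 4.4 = 0.7722 m³/s
w_3 = (13.6 − 1.8)/2 = 5.9 m; q_3 = 0.42 × 1.45 × 5.9 = 3.593 m³/s
w_4 = (13.6 − 9.7)/2 = 1.95 m; q_4 = 0.37 × 0.46 × 1.95 = 0.3319 m³/s
Q = Σ qᵢ = 4.743 m³/s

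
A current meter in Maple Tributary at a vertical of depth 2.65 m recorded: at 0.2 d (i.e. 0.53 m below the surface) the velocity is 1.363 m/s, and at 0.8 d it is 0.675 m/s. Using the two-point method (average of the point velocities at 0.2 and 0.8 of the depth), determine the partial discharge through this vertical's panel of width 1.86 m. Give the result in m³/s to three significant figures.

v̄ = (1.363 + 0.675) / 2 = 1.019 m/s
q = v̄ × d × w = 1.019 × 2.65 × 1.86 = 5.023 m³/s

5.02 m³/s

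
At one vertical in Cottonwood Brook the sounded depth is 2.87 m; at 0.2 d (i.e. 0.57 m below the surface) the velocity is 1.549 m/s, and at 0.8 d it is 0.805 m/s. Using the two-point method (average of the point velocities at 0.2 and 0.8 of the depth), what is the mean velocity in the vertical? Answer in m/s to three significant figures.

v̄ = (1.549 + 0.805) / 2 = 1.177 m/s

1.18 m/s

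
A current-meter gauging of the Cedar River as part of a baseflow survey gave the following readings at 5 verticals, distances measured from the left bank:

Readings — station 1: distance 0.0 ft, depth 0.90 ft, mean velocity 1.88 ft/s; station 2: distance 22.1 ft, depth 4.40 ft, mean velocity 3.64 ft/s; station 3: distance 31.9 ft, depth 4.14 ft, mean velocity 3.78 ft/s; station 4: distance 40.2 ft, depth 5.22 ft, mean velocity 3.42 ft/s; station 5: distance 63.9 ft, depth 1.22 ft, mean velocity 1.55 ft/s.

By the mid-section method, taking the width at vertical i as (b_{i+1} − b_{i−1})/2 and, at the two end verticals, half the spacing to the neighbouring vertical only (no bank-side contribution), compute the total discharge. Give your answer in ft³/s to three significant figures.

w_1 = (22.1 − 0.0)/2 = 11.05 ft; q_1 = 1.88 × 0.90 × 11.05 = 18.70 ft³/s
w_2 = (31.9 − 0.0)/2 = 15.95 ft; q_2 = 3.64 × 4.40 × 15.95 = 255.5 ft³/s
w_3 = (40.2 − 22.1)/2 = 9.05 ft; q_3 = 3.78 × 4.14 × 9.05 = 141.6 ft³/s
w_4 = (63.9 − 31.9)/2 = 16 ft; q_4 = 3.42 × 5.22 × 16 = 285.6 ft³/s
w_5 = (63.9 − 40.2)/2 = 11.85 ft; q_5 = 1.55 × 1.22 × 11.85 = 22.41 ft³/s
Q = Σ qᵢ = 723.8 ft³/s

724 ft³/s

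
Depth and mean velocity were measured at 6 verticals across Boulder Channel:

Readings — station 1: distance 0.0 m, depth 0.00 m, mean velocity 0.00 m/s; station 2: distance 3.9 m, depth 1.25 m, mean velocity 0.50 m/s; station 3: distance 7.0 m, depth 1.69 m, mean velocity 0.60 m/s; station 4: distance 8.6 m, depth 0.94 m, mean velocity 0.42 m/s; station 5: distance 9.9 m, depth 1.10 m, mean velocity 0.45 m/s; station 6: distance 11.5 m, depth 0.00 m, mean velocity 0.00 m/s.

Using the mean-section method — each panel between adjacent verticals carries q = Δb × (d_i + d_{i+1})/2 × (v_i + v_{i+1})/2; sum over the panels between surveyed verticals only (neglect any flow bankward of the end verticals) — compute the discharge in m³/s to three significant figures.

Panel 1-2: Δb = 3.9 m, d̄ = (0.00+1.25)/2 = 0.625, v̄ = (0.00+0.50)/2 = 0.25 → q = 3.9×0.625×0.25 = 0.6094 m³/s
Panel 2-3: Δb = 3.1 m, d̄ = (1.25+1.69)/2 = 1.47, v̄ = (0.50+0.60)/2 = 0.55 → q = 3.1×1.47×0.55 = 2.506 m³/s
Panel 3-4: Δb = 1.6 m, d̄ = (1.69+0.94)/2 = 1.315, v̄ = (0.60+0.42)/2 = 0.51 → q = 1.6×1.315×0.51 = 1.073 m³/s
Panel 4-5: Δb = 1.3 m, d̄ = (0.94+1.10)/2 = 1.02, v̄ = (0.42+0.45)/2 = 0.435 → q = 1.3×1.02×0.435 = 0.5768 m³/s
Panel 5-6: Δb = 1.6 m, d̄ = (1.10+0.00)/2 = 0.55, v̄ = (0.45+0.00)/2 = 0.225 → q = 1.6×0.55×0.225 = 0.1980 m³/s
Q = Σ q = 4.964 m³/s

4.96 m³/s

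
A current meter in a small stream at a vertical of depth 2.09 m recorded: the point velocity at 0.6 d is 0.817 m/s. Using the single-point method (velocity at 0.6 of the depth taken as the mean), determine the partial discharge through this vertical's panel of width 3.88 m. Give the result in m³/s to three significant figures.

6.63 m³/s

v̄ = v₀.₆ = 0.817 m/s
q = v̄ × d × w = 0.8170 × 2.09 × 3.88 = 6.625 m³/s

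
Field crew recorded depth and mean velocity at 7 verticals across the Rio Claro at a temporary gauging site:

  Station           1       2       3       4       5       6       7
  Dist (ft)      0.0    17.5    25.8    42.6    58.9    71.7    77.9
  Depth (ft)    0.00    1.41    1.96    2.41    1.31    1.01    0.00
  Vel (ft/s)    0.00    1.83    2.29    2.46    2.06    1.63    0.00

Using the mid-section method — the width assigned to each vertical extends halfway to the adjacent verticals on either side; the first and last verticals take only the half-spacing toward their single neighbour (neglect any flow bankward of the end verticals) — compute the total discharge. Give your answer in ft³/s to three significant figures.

243 ft³/s

w_2 = (25.8 − 0.0)/2 = 12.9 ft; q_2 = 1.83 × 1.41 × 12.9 = 33.29 ft³/s
w_3 = (42.6 − 17.5)/2 = 12.55 ft; q_3 = 2.29 × 1.96 × 12.55 = 56.33 ft³/s
w_4 = (58.9 − 25.8)/2 = 16.55 ft; q_4 = 2.46 × 2.41 × 16.55 = 98.12 ft³/s
w_5 = (71.7 − 42.6)/2 = 14.55 ft; q_5 = 2.06 × 1.31 × 14.55 = 39.26 ft³/s
w_6 = (77.9 − 58.9)/2 = 9.5 ft; q_6 = 1.63 × 1.01 × 9.5 = 15.64 ft³/s
Stations 1, 7 contribute zero (depth or velocity is 0).
Q = Σ qᵢ = 242.6 ft³/s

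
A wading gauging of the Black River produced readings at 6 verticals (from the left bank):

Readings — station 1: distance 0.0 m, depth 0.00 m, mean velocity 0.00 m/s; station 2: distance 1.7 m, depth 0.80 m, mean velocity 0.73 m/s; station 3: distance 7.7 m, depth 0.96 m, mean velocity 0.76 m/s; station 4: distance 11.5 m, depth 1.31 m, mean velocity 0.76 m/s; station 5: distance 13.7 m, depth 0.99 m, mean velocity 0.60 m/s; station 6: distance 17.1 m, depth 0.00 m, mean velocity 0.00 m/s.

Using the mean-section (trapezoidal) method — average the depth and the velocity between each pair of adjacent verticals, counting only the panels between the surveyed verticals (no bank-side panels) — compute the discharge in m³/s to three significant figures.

9.68 m³/s

Panel 1-2: Δb = 1.7 m, d̄ = (0.00+0.80)/2 = 0.4, v̄ = (0.00+0.73)/2 = 0.365 → q = 1.7×0.4×0.365 = 0.2482 m³/s
Panel 2-3: Δb = 6 m, d̄ = (0.80+0.96)/2 = 0.88, v̄ = (0.73+0.76)/2 = 0.745 → q = 6×0.88×0.745 = 3.934 m³/s
Panel 3-4: Δb = 3.8 m, d̄ = (0.96+1.31)/2 = 1.135, v̄ = (0.76+0.76)/2 = 0.76 → q = 3.8×1.135×0.76 = 3.278 m³/s
Panel 4-5: Δb = 2.2 m, d̄ = (1.31+0.99)/2 = 1.15, v̄ = (0.76+0.60)/2 = 0.68 → q = 2.2×1.15×0.68 = 1.720 m³/s
Panel 5-6: Δb = 3.4 m, d̄ = (0.99+0.00)/2 = 0.495, v̄ = (0.60+0.00)/2 = 0.3 → q = 3.4×0.495×0.3 = 0.5049 m³/s
Q = Σ q = 9.685 m³/s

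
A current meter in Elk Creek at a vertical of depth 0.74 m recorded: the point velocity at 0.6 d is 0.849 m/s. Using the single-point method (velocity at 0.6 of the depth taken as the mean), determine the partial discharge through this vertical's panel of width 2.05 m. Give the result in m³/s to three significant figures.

v̄ = v₀.₆ = 0.849 m/s
q = v̄ × d × w = 0.8490 × 0.74 × 2.05 = 1.288 m³/s

1.29 m³/s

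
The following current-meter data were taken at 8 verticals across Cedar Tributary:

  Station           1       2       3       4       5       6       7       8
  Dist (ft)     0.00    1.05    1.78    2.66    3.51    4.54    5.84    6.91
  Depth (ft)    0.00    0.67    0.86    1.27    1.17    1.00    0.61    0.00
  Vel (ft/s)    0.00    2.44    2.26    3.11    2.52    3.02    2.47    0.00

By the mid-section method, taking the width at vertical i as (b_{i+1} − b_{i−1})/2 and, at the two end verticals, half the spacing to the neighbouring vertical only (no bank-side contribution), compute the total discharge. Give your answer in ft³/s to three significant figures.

w_2 = (1.78 − 0.00)/2 = 0.89 ft; q_2 = 2.44 × 0.67 × 0.89 = 1.455 ft³/s
w_3 = (2.66 − 1.05)/2 = 0.805 ft; q_3 = 2.26 × 0.86 × 0.805 = 1.565 ft³/s
w_4 = (3.51 − 1.78)/2 = 0.865 ft; q_4 = 3.11 × 1.27 × 0.865 = 3.416 ft³/s
w_5 = (4.54 − 2.66)/2 = 0.94 ft; q_5 = 2.52 × 1.17 × 0.94 = 2.771 ft³/s
w_6 = (5.84 − 3.51)/2 = 1.165 ft; q_6 = 3.02 × 1.00 × 1.165 = 3.518 ft³/s
w_7 = (6.91 − 4.54)/2 = 1.185 ft; q_7 = 2.47 × 0.61 × 1.185 = 1.785 ft³/s
Stations 1, 8 contribute zero (depth or velocity is 0).
Q = Σ qᵢ = 14.51 ft³/s

14.5 ft³/s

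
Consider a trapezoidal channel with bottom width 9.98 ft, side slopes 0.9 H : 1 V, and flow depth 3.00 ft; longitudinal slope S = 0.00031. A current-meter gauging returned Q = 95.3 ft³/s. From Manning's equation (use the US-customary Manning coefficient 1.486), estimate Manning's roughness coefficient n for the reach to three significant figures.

A = (b + z·y)·y = (9.98 + 0.9×3.00)×3.00 = 38.04 ft²
P = b + 2y√(1+z²) = 9.98 + 2×3.00×√(1+0.9²) = 18.05 ft
R = A/P = 38.04/18.05 = 2.107 ft
n = (1.486/Q)·A·R^(2/3)·S^(1/2) = (1.486/95.3) × 38.04 × 1.644 × 0.01761 = 0.01717

0.0172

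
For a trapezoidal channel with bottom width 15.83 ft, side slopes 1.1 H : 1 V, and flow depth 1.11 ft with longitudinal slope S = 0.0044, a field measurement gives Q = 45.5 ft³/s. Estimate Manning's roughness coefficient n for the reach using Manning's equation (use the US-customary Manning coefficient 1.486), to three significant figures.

A = (b + z·y)·y = (15.83 + 1.1×1.11)×1.11 = 18.93 ft²
P = b + 2y√(1+z²) = 15.83 + 2×1.11×√(1+1.1²) = 19.13 ft
R = A/P = 18.93/19.13 = 0.9894 ft
n = (1.486/Q)·A·R^(2/3)·S^(1/2) = (1.486/45.5) × 18.93 × 0.9929 × 0.06633 = 0.04071

0.0407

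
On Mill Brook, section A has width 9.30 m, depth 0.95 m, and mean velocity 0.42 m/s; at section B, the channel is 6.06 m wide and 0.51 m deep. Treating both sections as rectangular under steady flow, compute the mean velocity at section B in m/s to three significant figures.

Q = A₁V₁ = (9.30×0.95) × 0.42 = 3.711 m³/s
A₂ = 6.06 × 0.51 = 3.091 m²
V₂ = Q/A₂ = 3.711/3.091 = 1.201 m/s

1.20 m/s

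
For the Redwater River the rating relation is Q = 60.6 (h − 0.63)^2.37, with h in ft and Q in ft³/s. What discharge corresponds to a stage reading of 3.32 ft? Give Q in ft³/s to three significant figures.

Q = 60.6 × (3.32 − 0.63)^2.37 = 60.6 × 2.69^2.37 = 632.4 ft³/s

632 ft³/s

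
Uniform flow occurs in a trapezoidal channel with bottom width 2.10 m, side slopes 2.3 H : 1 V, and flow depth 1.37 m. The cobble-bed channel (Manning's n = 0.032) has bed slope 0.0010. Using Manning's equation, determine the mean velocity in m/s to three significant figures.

0.853 m/s

A = (b + z·y)·y = (2.10 + 2.3×1.37)×1.37 = 7.194 m²
P = b + 2y√(1+z²) = 2.10 + 2×1.37×√(1+2.3²) = 8.972 m
R = A/P = 7.194/8.972 = 0.8018 m
Q = (1/n)·A·R^(2/3)·S^(1/2) = (1/0.032) × 7.194 × 0.8018^(2/3) × 0.0010^(1/2) = 6.136 m³/s
V = Q/A = 6.136/7.194 = 0.8529 m/s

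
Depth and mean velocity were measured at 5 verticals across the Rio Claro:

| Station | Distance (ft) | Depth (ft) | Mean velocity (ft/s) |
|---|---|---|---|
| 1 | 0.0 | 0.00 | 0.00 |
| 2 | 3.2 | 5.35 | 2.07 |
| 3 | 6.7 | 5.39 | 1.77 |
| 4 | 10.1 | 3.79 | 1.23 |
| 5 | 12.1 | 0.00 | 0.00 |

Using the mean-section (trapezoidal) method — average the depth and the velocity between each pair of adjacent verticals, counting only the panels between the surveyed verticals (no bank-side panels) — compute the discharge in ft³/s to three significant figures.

70.7 ft³/s

Panel 1-2: Δb = 3.2 ft, d̄ = (0.00+5.35)/2 = 2.675, v̄ = (0.00+2.07)/2 = 1.035 → q = 3.2×2.675×1.035 = 8.860 ft³/s
Panel 2-3: Δb = 3.5 ft, d̄ = (5.35+5.39)/2 = 5.37, v̄ = (2.07+1.77)/2 = 1.92 → q = 3.5×5.37×1.92 = 36.09 ft³/s
Panel 3-4: Δb = 3.4 ft, d̄ = (5.39+3.79)/2 = 4.59, v̄ = (1.77+1.23)/2 = 1.5 → q = 3.4×4.59×1.5 = 23.41 ft³/s
Panel 4-5: Δb = 2 ft, d̄ = (3.79+0.00)/2 = 1.895, v̄ = (1.23+0.00)/2 = 0.615 → q = 2×1.895×0.615 = 2.331 ft³/s
Q = Σ q = 70.69 ft³/s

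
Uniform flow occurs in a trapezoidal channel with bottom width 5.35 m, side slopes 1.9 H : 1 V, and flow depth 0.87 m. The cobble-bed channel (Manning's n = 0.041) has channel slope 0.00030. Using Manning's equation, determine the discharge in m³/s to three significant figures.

1.97 m³/s

A = (b + z·y)·y = (5.35 + 1.9×0.87)×0.87 = 6.093 m²
P = b + 2y√(1+z²) = 5.35 + 2×0.87×√(1+1.9²) = 9.086 m
R = A/P = 6.093/9.086 = 0.6706 m
Q = (1/n)·A·R^(2/3)·S^(1/2) = (1/0.041) × 6.093 × 0.6706^(2/3) × 0.00030^(1/2) = 1.972 m³/s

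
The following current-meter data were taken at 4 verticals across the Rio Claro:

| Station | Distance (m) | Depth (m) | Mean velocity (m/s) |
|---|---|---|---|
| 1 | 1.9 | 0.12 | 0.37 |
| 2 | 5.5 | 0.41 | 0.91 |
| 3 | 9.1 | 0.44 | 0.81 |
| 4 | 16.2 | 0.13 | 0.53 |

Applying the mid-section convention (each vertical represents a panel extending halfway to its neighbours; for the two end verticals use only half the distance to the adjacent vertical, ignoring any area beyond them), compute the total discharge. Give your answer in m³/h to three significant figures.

12900 m³/h

w_1 = (5.5 − 1.9)/2 = 1.8 m; q_1 = 0.37 × 0.12 × 1.8 = 0.07992 m³/s
w_2 = (9.1 − 1.9)/2 = 3.6 m; q_2 = 0.91 × 0.41 × 3.6 = 1.343 m³/s
w_3 = (16.2 − 5.5)/2 = 5.35 m; q_3 = 0.81 × 0.44 × 5.35 = 1.907 m³/s
w_4 = (16.2 − 9.1)/2 = 3.55 m; q_4 = 0.53 × 0.13 × 3.55 = 0.2446 m³/s
Q = Σ qᵢ = 3.574 m³/s
= 3.574 × 3600 = 12870 m³/h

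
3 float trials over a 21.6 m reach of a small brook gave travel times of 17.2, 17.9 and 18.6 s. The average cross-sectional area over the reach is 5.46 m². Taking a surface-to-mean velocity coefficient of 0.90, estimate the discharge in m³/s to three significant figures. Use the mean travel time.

t̄ = (17.2 + 17.9 + 18.6) / 3 = 17.9 s
v_surface = L / t̄ = 21.6 / 17.9 = 1.207 m/s
v_mean = 0.90 × 1.207 = 1.086 m/s
Q = A × v_mean = 5.46 × 1.086 = 5.930 m³/s

5.93 m³/s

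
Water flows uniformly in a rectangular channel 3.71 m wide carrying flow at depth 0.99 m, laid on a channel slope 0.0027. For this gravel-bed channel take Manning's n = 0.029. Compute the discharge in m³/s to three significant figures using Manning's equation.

4.92 m³/s

A = b·y = 3.71 × 0.99 = 3.673 m²
P = b + 2y = 3.71 + 2×0.99 = 5.690 m
R = A/P = 3.673/5.690 = 0.6455 m
Q = (1/n)·A·R^(2/3)·S^(1/2) = (1/0.029) × 3.673 × 0.6455^(2/3) × 0.0027^(1/2) = 4.915 m³/s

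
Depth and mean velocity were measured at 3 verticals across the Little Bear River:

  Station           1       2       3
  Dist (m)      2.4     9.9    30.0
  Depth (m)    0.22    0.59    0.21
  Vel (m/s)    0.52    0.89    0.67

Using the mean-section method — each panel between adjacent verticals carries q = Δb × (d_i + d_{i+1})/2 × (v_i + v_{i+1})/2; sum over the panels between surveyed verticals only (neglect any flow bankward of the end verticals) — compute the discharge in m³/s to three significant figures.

8.41 m³/s

Panel 1-2: Δb = 7.5 m, d̄ = (0.22+0.59)/2 = 0.405, v̄ = (0.52+0.89)/2 = 0.705 → q = 7.5×0.405×0.705 = 2.141 m³/s
Panel 2-3: Δb = 20.1 m, d̄ = (0.59+0.21)/2 = 0.4, v̄ = (0.89+0.67)/2 = 0.78 → q = 20.1×0.4×0.78 = 6.271 m³/s
Q = Σ q = 8.413 m³/s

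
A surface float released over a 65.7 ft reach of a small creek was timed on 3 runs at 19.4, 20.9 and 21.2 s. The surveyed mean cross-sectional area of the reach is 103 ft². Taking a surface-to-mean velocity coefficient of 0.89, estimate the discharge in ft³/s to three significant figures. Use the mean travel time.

294 ft³/s

t̄ = (19.4 + 20.9 + 21.2) / 3 = 20.5 s
v_surface = L / t̄ = 65.7 / 20.5 = 3.205 ft/s
v_mean = 0.89 × 3.205 = 2.852 ft/s
Q = A × v_mean = 103 × 2.852 = 293.8 ft³/s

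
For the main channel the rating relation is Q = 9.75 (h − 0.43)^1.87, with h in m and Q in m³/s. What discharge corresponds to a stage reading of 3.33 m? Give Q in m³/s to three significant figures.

71.4 m³/s

Q = 9.75 × (3.33 − 0.43)^1.87 = 9.75 × 2.9^1.87 = 71.40 m³/s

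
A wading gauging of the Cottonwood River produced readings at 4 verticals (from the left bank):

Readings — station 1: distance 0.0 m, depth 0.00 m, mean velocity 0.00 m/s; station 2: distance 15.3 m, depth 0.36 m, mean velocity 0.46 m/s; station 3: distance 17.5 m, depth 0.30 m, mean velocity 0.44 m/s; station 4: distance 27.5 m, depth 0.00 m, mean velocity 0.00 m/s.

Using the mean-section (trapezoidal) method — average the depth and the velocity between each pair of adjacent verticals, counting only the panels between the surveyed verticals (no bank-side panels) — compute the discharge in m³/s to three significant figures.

1.29 m³/s

Panel 1-2: Δb = 15.3 m, d̄ = (0.00+0.36)/2 = 0.18, v̄ = (0.00+0.46)/2 = 0.23 → q = 15.3×0.18×0.23 = 0.6334 m³/s
Panel 2-3: Δb = 2.2 m, d̄ = (0.36+0.30)/2 = 0.33, v̄ = (0.46+0.44)/2 = 0.45 → q = 2.2×0.33×0.45 = 0.3267 m³/s
Panel 3-4: Δb = 10 m, d̄ = (0.30+0.00)/2 = 0.15, v̄ = (0.44+0.00)/2 = 0.22 → q = 10×0.15×0.22 = 0.3300 m³/s
Q = Σ q = 1.290 m³/s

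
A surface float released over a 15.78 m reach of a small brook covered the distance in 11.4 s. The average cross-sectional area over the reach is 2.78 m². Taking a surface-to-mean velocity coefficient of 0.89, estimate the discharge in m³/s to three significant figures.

v_surface = L / t̄ = 15.78 / 11.4 = 1.384 m/s
v_mean = 0.89 × 1.384 = 1.232 m/s
Q = A × v_mean = 2.78 × 1.232 = 3.425 m³/s

3.42 m³/s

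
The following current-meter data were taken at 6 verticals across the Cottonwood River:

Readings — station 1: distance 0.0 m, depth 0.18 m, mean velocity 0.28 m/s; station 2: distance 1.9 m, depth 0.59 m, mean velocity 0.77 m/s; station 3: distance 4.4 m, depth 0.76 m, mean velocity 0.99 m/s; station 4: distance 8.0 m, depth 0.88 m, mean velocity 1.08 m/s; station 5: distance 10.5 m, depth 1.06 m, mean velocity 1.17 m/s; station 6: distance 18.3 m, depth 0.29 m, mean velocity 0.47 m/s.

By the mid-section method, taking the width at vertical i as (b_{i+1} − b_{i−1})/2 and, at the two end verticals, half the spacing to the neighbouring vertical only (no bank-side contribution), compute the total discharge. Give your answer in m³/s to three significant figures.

w_1 = (1.9 − 0.0)/2 = 0.95 m; q_1 = 0.28 × 0.18 × 0.95 = 0.04788 m³/s
w_2 = (4.4 − 0.0)/2 = 2.2 m; q_2 = 0.77 × 0.59 × 2.2 = 0.9995 m³/s
w_3 = (8.0 − 1.9)/2 = 3.05 m; q_3 = 0.99 × 0.76 × 3.05 = 2.295 m³/s
w_4 = (10.5 − 4.4)/2 = 3.05 m; q_4 = 1.08 × 0.88 × 3.05 = 2.899 m³/s
w_5 = (18.3 − 8.0)/2 = 5.15 m; q_5 = 1.17 × 1.06 × 5.15 = 6.387 m³/s
w_6 = (18.3 − 10.5)/2 = 3.9 m; q_6 = 0.47 × 0.29 × 3.9 = 0.5316 m³/s
Q = Σ qᵢ = 13.16 m³/s

13.2 m³/s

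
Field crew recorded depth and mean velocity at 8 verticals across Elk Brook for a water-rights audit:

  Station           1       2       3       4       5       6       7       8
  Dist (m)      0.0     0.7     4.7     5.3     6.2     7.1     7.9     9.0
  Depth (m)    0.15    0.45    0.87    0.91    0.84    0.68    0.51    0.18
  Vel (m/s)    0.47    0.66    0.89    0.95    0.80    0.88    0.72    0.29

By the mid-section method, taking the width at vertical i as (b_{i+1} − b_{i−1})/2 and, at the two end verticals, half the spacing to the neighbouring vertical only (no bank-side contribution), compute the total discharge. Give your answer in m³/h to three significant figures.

w_1 = (0.7 − 0.0)/2 = 0.35 m; q_1 = 0.47 × 0.15 × 0.35 = 0.02468 m³/s
w_2 = (4.7 − 0.0)/2 = 2.35 m; q_2 = 0.66 × 0.45 × 2.35 = 0.6980 m³/s
w_3 = (5.3 − 0.7)/2 = 2.3 m; q_3 = 0.89 × 0.87 × 2.3 = 1.781 m³/s
w_4 = (6.2 − 4.7)/2 = 0.75 m; q_4 = 0.95 × 0.91 × 0.75 = 0.6484 m³/s
w_5 = (7.1 − 5.3)/2 = 0.9 m; q_5 = 0.80 × 0.84 × 0.9 = 0.6048 m³/s
w_6 = (7.9 − 6.2)/2 = 0.85 m; q_6 = 0.88 × 0.68 × 0.85 = 0.5086 m³/s
w_7 = (9.0 − 7.1)/2 = 0.95 m; q_7 = 0.72 × 0.51 × 0.95 = 0.3488 m³/s
w_8 = (9.0 − 7.9)/2 = 0.55 m; q_8 = 0.29 × 0.18 × 0.55 = 0.02871 m³/s
Q = Σ qᵢ = 4.643 m³/s
= 4.643 × 3600 = 16710 m³/h

16700 m³/h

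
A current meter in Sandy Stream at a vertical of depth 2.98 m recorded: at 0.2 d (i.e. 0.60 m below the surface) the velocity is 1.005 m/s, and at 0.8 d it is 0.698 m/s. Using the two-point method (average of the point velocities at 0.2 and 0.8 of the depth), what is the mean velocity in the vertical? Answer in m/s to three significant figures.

v̄ = (1.005 + 0.698) / 2 = 0.8515 m/s

0.852 m/s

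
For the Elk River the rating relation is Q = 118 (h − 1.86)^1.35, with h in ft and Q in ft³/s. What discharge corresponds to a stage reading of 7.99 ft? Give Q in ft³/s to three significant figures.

1360 ft³/s

Q = 118 × (7.99 − 1.86)^1.35 = 118 × 6.13^1.35 = 1364 ft³/s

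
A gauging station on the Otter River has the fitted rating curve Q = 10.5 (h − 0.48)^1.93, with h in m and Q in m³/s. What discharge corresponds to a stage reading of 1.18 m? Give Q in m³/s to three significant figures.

Q = 10.5 × (1.18 − 0.48)^1.93 = 10.5 × 0.7^1.93 = 5.275 m³/s

5.28 m³/s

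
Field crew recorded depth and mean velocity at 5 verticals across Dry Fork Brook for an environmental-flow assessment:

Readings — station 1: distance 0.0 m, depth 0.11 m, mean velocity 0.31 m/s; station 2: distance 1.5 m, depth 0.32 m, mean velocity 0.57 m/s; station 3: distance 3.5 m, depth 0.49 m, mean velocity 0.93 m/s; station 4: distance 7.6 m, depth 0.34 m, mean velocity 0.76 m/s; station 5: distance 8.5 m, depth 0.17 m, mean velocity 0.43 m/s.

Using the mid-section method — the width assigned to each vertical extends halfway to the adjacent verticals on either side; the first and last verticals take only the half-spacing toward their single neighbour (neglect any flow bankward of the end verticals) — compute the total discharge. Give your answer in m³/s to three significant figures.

2.41 m³/s

w_1 = (1.5 − 0.0)/2 = 0.75 m; q_1 = 0.31 × 0.11 × 0.75 = 0.02558 m³/s
w_2 = (3.5 − 0.0)/2 = 1.75 m; q_2 = 0.57 × 0.32 × 1.75 = 0.3192 m³/s
w_3 = (7.6 − 1.5)/2 = 3.05 m; q_3 = 0.93 × 0.49 × 3.05 = 1.390 m³/s
w_4 = (8.5 − 3.5)/2 = 2.5 m; q_4 = 0.76 × 0.34 × 2.5 = 0.6460 m³/s
w_5 = (8.5 − 7.6)/2 = 0.45 m; q_5 = 0.43 × 0.17 × 0.45 = 0.03290 m³/s
Q = Σ qᵢ = 2.414 m³/s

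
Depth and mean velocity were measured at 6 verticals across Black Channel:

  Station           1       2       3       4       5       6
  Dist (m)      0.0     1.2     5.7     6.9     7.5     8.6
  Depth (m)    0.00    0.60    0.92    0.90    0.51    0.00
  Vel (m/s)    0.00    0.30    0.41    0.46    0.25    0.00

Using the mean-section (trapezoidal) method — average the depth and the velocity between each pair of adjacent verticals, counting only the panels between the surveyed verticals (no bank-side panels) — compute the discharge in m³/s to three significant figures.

1.93 m³/s

Panel 1-2: Δb = 1.2 m, d̄ = (0.00+0.60)/2 = 0.3, v̄ = (0.00+0.30)/2 = 0.15 → q = 1.2×0.3×0.15 = 0.05400 m³/s
Panel 2-3: Δb = 4.5 m, d̄ = (0.60+0.92)/2 = 0.76, v̄ = (0.30+0.41)/2 = 0.355 → q = 4.5×0.76×0.355 = 1.214 m³/s
Panel 3-4: Δb = 1.2 m, d̄ = (0.92+0.90)/2 = 0.91, v̄ = (0.41+0.46)/2 = 0.435 → q = 1.2×0.91×0.435 = 0.4750 m³/s
Panel 4-5: Δb = 0.6 m, d̄ = (0.90+0.51)/2 = 0.705, v̄ = (0.46+0.25)/2 = 0.355 → q = 0.6×0.705×0.355 = 0.1502 m³/s
Panel 5-6: Δb = 1.1 m, d̄ = (0.51+0.00)/2 = 0.255, v̄ = (0.25+0.00)/2 = 0.125 → q = 1.1×0.255×0.125 = 0.03506 m³/s
Q = Σ q = 1.928 m³/s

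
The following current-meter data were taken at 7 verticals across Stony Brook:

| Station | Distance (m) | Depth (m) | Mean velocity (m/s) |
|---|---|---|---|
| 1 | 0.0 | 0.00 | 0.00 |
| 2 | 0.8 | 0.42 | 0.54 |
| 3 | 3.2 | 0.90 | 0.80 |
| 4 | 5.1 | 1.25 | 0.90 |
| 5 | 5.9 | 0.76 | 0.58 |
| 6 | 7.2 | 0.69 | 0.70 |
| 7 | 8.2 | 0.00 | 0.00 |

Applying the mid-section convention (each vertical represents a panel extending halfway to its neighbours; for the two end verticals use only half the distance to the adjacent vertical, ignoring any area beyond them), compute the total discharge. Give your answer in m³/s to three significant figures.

w_2 = (3.2 − 0.0)/2 = 1.6 m; q_2 = 0.54 × 0.42 × 1.6 = 0.3629 m³/s
w_3 = (5.1 − 0.8)/2 = 2.15 m; q_3 = 0.80 × 0.90 × 2.15 = 1.548 m³/s
w_4 = (5.9 − 3.2)/2 = 1.35 m; q_4 = 0.90 × 1.25 × 1.35 = 1.519 m³/s
w_5 = (7.2 − 5.1)/2 = 1.05 m; q_5 = 0.58 × 0.76 × 1.05 = 0.4628 m³/s
w_6 = (8.2 − 5.9)/2 = 1.15 m; q_6 = 0.70 × 0.69 × 1.15 = 0.5555 m³/s
Stations 1, 7 contribute zero (depth or velocity is 0).
Q = Σ qᵢ = 4.448 m³/s

4.45 m³/s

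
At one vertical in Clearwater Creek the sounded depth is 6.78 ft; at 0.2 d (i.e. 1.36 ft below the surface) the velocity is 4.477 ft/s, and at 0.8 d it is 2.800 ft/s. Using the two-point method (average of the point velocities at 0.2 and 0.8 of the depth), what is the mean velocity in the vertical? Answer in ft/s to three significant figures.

3.64 ft/s

v̄ = (4.477 + 2.800) / 2 = 3.639 ft/s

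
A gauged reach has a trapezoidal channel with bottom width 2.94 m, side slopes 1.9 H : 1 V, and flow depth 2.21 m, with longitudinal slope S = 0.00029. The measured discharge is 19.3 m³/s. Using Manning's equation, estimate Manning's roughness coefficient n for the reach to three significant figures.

0.0163

A = (b + z·y)·y = (2.94 + 1.9×2.21)×2.21 = 15.78 m²
P = b + 2y√(1+z²) = 2.94 + 2×2.21×√(1+1.9²) = 12.43 m
R = A/P = 15.78/12.43 = 1.269 m
n = (1/Q)·A·R^(2/3)·S^(1/2) = (1/19.3) × 15.78 × 1.172 × 0.01703 = 0.01632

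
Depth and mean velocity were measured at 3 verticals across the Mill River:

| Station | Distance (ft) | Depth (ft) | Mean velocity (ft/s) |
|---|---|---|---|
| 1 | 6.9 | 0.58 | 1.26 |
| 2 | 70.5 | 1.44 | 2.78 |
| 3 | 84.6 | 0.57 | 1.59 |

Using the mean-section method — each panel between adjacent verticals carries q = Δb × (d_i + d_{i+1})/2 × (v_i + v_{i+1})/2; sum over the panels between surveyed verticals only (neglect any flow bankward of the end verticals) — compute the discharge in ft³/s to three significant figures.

161 ft³/s

Panel 1-2: Δb = 63.6 ft, d̄ = (0.58+1.44)/2 = 1.01, v̄ = (1.26+2.78)/2 = 2.02 → q = 63.6×1.01×2.02 = 129.8 ft³/s
Panel 2-3: Δb = 14.1 ft, d̄ = (1.44+0.57)/2 = 1.005, v̄ = (2.78+1.59)/2 = 2.185 → q = 14.1×1.005×2.185 = 30.96 ft³/s
Q = Σ q = 160.7 ft³/s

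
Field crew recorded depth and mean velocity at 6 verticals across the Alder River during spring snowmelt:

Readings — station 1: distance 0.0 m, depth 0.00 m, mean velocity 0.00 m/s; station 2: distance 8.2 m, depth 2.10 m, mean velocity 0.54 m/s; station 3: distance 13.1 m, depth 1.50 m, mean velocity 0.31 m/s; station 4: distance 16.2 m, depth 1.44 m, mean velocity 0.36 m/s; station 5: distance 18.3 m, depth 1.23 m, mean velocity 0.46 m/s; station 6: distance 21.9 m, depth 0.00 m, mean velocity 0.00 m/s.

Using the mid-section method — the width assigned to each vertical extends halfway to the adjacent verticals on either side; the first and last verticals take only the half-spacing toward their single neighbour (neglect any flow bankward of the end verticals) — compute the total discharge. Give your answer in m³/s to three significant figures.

12.2 m³/s

w_2 = (13.1 − 0.0)/2 = 6.55 m; q_2 = 0.54 × 2.10 × 6.55 = 7.428 m³/s
w_3 = (16.2 − 8.2)/2 = 4 m; q_3 = 0.31 × 1.50 × 4 = 1.860 m³/s
w_4 = (18.3 − 13.1)/2 = 2.6 m; q_4 = 0.36 × 1.44 × 2.6 = 1.348 m³/s
w_5 = (21.9 − 16.2)/2 = 2.85 m; q_5 = 0.46 × 1.23 × 2.85 = 1.613 m³/s
Stations 1, 6 contribute zero (depth or velocity is 0).
Q = Σ qᵢ = 12.25 m³/s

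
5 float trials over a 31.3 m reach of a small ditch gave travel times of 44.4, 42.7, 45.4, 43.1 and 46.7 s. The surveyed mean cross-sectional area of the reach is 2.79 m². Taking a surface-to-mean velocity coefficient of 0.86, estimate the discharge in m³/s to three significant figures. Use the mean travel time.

1.69 m³/s

t̄ = (44.4 + 42.7 + 45.4 + 43.1 + 46.7) / 5 = 44.46 s
v_surface = L / t̄ = 31.3 / 44.46 = 0.7040 m/s
v_mean = 0.86 × 0.7040 = 0.6054 m/s
Q = A × v_mean = 2.79 × 0.6054 = 1.689 m³/s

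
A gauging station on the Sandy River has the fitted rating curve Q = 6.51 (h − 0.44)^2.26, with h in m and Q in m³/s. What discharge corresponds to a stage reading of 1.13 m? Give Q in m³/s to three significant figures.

2.81 m³/s

Q = 6.51 × (1.13 − 0.44)^2.26 = 6.51 × 0.69^2.26 = 2.814 m³/s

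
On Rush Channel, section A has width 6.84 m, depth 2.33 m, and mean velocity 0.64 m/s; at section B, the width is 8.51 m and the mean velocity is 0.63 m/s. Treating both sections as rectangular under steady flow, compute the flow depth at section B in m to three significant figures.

Q = A₁V₁ = (6.84×2.33) × 0.64 = 10.20 m³/s
d₂ = Q/(b₂ V₂) = 10.20/(8.51×0.63) = 1.902 m

1.90 m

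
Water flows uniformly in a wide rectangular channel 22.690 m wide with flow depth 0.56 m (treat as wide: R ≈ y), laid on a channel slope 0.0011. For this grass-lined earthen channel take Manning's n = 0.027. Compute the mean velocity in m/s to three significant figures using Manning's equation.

A = b·y = 22.690 × 0.56 = 12.71 m²
Wide channel: R ≈ y = 0.56 m
Q = (1/n)·A·R^(2/3)·S^(1/2) = (1/0.027) × 12.71 × 0.5600^(2/3) × 0.0011^(1/2) = 10.60 m³/s
V = Q/A = 10.60/12.71 = 0.8346 m/s

0.835 m/s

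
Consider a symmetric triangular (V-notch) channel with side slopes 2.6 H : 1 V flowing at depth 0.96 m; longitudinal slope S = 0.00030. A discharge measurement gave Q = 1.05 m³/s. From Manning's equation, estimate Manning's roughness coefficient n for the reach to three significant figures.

0.0231

A = z·y² = 2.6×0.96² = 2.396 m²
P = 2y√(1+z²) = 2×0.96×√(1+2.6²) = 5.349 m
R = A/P = 2.396/5.349 = 0.4480 m
n = (1/Q)·A·R^(2/3)·S^(1/2) = (1/1.05) × 2.396 × 0.5855 × 0.01732 = 0.02314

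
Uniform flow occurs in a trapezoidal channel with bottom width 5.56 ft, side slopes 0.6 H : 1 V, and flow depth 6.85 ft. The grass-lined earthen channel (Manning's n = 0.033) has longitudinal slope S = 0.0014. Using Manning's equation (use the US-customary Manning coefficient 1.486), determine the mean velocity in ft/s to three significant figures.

3.56 ft/s

A = (b + z·y)·y = (5.56 + 0.6×6.85)×6.85 = 66.24 ft²
P = b + 2y√(1+z²) = 5.56 + 2×6.85×√(1+0.6²) = 21.54 ft
R = A/P = 66.24/21.54 = 3.076 ft
Q = (1.486/n)·A·R^(2/3)·S^(1/2) = (1.486/0.033) × 66.24 × 3.076^(2/3) × 0.0014^(1/2) = 236.0 ft³/s
V = Q/A = 236.0/66.24 = 3.563 ft/s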